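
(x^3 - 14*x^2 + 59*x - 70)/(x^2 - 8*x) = (x^3 - 14*x^2 + 59*x - 70)/(x*(x - 8))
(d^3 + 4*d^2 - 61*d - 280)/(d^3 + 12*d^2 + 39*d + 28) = (d^2 - 3*d - 40)/(d^2 + 5*d + 4)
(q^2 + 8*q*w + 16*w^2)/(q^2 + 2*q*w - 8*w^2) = (q + 4*w)/(q - 2*w)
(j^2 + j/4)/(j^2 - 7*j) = (j + 1/4)/(j - 7)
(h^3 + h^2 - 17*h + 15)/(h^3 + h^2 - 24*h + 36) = (h^2 + 4*h - 5)/(h^2 + 4*h - 12)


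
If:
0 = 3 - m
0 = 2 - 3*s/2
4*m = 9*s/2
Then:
No Solution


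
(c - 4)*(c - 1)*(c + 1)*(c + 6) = c^4 + 2*c^3 - 25*c^2 - 2*c + 24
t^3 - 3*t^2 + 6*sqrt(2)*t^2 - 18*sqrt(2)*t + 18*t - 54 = (t - 3)*(t + 3*sqrt(2))^2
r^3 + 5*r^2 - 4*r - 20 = (r - 2)*(r + 2)*(r + 5)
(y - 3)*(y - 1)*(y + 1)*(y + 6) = y^4 + 3*y^3 - 19*y^2 - 3*y + 18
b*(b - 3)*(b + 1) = b^3 - 2*b^2 - 3*b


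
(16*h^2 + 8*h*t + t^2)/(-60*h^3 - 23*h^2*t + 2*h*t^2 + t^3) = (4*h + t)/(-15*h^2 - 2*h*t + t^2)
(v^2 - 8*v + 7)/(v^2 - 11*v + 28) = (v - 1)/(v - 4)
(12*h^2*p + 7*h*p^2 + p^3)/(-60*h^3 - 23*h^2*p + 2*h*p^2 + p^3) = p/(-5*h + p)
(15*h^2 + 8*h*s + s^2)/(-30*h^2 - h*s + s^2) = (3*h + s)/(-6*h + s)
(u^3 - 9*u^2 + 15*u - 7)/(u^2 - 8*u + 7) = u - 1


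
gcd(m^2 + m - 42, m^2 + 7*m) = m + 7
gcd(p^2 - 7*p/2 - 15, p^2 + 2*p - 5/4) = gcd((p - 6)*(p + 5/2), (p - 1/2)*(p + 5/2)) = p + 5/2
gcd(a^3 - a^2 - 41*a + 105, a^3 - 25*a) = a - 5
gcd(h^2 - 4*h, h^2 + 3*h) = h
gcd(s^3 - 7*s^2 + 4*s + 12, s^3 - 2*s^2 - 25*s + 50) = s - 2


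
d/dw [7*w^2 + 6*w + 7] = 14*w + 6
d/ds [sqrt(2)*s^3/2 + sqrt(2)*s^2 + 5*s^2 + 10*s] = 3*sqrt(2)*s^2/2 + 2*sqrt(2)*s + 10*s + 10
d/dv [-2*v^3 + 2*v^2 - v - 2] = -6*v^2 + 4*v - 1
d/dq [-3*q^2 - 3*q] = -6*q - 3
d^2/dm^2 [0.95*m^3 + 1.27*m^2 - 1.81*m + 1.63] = 5.7*m + 2.54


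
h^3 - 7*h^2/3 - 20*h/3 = h*(h - 4)*(h + 5/3)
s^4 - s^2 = s^2*(s - 1)*(s + 1)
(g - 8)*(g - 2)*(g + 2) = g^3 - 8*g^2 - 4*g + 32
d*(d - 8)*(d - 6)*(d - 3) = d^4 - 17*d^3 + 90*d^2 - 144*d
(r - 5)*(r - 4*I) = r^2 - 5*r - 4*I*r + 20*I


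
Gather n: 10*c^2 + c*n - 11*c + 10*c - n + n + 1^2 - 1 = 10*c^2 + c*n - c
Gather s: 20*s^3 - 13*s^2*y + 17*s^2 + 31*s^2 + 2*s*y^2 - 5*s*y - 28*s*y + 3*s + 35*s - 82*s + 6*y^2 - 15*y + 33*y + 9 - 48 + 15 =20*s^3 + s^2*(48 - 13*y) + s*(2*y^2 - 33*y - 44) + 6*y^2 + 18*y - 24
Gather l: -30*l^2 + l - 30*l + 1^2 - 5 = -30*l^2 - 29*l - 4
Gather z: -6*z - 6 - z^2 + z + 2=-z^2 - 5*z - 4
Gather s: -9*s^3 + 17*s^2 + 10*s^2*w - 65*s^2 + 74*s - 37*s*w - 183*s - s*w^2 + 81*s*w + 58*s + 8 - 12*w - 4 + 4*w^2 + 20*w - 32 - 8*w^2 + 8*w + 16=-9*s^3 + s^2*(10*w - 48) + s*(-w^2 + 44*w - 51) - 4*w^2 + 16*w - 12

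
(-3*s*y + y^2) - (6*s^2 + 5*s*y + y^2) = -6*s^2 - 8*s*y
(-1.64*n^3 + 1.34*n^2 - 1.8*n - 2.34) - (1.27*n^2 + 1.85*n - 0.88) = -1.64*n^3 + 0.0700000000000001*n^2 - 3.65*n - 1.46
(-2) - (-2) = 0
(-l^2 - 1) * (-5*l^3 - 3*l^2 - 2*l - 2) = 5*l^5 + 3*l^4 + 7*l^3 + 5*l^2 + 2*l + 2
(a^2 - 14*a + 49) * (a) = a^3 - 14*a^2 + 49*a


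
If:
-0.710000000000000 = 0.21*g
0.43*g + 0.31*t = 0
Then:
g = -3.38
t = 4.69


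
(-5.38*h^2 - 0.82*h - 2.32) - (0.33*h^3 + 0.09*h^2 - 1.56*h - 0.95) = -0.33*h^3 - 5.47*h^2 + 0.74*h - 1.37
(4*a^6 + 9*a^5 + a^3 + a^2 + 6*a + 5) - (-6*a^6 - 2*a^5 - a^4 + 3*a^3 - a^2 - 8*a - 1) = 10*a^6 + 11*a^5 + a^4 - 2*a^3 + 2*a^2 + 14*a + 6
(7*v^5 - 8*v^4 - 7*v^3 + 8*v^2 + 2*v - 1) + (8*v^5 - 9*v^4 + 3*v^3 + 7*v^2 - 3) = 15*v^5 - 17*v^4 - 4*v^3 + 15*v^2 + 2*v - 4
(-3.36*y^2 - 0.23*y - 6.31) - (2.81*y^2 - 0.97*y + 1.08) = -6.17*y^2 + 0.74*y - 7.39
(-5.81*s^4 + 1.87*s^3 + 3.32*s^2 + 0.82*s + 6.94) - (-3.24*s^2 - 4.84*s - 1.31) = -5.81*s^4 + 1.87*s^3 + 6.56*s^2 + 5.66*s + 8.25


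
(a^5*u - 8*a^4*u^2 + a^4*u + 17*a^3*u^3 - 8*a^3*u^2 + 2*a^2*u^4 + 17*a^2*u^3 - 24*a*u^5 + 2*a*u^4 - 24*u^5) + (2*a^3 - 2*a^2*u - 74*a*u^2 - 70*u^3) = a^5*u - 8*a^4*u^2 + a^4*u + 17*a^3*u^3 - 8*a^3*u^2 + 2*a^3 + 2*a^2*u^4 + 17*a^2*u^3 - 2*a^2*u - 24*a*u^5 + 2*a*u^4 - 74*a*u^2 - 24*u^5 - 70*u^3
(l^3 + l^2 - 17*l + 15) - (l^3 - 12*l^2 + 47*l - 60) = 13*l^2 - 64*l + 75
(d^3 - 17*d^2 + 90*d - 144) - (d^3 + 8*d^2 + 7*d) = -25*d^2 + 83*d - 144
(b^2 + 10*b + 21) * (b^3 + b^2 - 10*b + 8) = b^5 + 11*b^4 + 21*b^3 - 71*b^2 - 130*b + 168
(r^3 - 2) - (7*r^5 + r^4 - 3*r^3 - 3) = -7*r^5 - r^4 + 4*r^3 + 1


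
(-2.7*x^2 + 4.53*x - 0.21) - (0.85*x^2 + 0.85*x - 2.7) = -3.55*x^2 + 3.68*x + 2.49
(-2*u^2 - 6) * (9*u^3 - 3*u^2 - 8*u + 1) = -18*u^5 + 6*u^4 - 38*u^3 + 16*u^2 + 48*u - 6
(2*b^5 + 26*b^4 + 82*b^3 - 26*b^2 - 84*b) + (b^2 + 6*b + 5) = 2*b^5 + 26*b^4 + 82*b^3 - 25*b^2 - 78*b + 5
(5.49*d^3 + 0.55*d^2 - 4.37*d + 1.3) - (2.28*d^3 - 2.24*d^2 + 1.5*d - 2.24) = 3.21*d^3 + 2.79*d^2 - 5.87*d + 3.54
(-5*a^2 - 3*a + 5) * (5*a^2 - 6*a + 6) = -25*a^4 + 15*a^3 + 13*a^2 - 48*a + 30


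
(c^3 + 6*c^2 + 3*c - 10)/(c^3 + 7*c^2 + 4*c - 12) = (c + 5)/(c + 6)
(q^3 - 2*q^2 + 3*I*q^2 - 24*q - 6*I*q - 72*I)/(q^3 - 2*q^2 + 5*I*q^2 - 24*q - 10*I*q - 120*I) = (q + 3*I)/(q + 5*I)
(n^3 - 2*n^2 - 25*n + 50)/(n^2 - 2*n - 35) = (n^2 - 7*n + 10)/(n - 7)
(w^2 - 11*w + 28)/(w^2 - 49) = (w - 4)/(w + 7)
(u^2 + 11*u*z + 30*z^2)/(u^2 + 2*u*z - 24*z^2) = (-u - 5*z)/(-u + 4*z)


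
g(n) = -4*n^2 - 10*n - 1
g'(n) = -8*n - 10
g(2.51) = -51.30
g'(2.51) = -30.08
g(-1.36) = 5.20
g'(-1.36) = 0.88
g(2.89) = -63.31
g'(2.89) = -33.12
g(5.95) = -202.11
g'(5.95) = -57.60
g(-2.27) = 1.09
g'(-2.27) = 8.16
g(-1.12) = 5.18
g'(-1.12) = -1.04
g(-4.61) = -39.91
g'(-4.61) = 26.88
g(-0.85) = 4.61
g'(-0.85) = -3.20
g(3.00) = -67.00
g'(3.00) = -34.00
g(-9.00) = -235.00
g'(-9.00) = 62.00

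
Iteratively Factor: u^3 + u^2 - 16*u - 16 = (u - 4)*(u^2 + 5*u + 4) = (u - 4)*(u + 1)*(u + 4)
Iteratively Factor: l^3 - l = (l)*(l^2 - 1) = l*(l + 1)*(l - 1)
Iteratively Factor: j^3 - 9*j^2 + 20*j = (j - 5)*(j^2 - 4*j) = (j - 5)*(j - 4)*(j)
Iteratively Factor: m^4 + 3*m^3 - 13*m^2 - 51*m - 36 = (m + 3)*(m^3 - 13*m - 12) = (m - 4)*(m + 3)*(m^2 + 4*m + 3) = (m - 4)*(m + 3)^2*(m + 1)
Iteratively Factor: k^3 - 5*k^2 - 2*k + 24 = (k + 2)*(k^2 - 7*k + 12) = (k - 4)*(k + 2)*(k - 3)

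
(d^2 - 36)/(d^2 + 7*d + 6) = (d - 6)/(d + 1)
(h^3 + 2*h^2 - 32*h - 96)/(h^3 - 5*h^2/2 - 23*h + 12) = 2*(h + 4)/(2*h - 1)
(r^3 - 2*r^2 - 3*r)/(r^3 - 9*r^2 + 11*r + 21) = r/(r - 7)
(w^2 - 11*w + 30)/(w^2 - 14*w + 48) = (w - 5)/(w - 8)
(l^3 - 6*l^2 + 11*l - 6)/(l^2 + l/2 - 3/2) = 2*(l^2 - 5*l + 6)/(2*l + 3)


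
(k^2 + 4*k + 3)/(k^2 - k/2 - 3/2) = 2*(k + 3)/(2*k - 3)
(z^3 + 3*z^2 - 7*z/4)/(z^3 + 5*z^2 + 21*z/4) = (2*z - 1)/(2*z + 3)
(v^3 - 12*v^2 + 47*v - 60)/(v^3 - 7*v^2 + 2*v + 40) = (v - 3)/(v + 2)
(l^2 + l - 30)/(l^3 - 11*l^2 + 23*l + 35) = (l + 6)/(l^2 - 6*l - 7)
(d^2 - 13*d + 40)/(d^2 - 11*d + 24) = (d - 5)/(d - 3)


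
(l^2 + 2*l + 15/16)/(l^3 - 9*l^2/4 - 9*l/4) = (l + 5/4)/(l*(l - 3))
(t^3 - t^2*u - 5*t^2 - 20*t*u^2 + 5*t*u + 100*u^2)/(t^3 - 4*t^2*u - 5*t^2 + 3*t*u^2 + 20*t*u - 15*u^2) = (t^2 - t*u - 20*u^2)/(t^2 - 4*t*u + 3*u^2)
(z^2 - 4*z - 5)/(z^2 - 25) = (z + 1)/(z + 5)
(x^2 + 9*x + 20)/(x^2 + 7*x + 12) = (x + 5)/(x + 3)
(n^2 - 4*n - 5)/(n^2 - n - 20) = (n + 1)/(n + 4)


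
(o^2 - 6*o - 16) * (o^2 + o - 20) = o^4 - 5*o^3 - 42*o^2 + 104*o + 320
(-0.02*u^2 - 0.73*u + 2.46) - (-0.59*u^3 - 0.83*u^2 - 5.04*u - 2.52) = 0.59*u^3 + 0.81*u^2 + 4.31*u + 4.98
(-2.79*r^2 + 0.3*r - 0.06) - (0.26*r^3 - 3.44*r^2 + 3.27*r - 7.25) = -0.26*r^3 + 0.65*r^2 - 2.97*r + 7.19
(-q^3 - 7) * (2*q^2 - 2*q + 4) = -2*q^5 + 2*q^4 - 4*q^3 - 14*q^2 + 14*q - 28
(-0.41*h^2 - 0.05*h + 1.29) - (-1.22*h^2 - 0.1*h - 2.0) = 0.81*h^2 + 0.05*h + 3.29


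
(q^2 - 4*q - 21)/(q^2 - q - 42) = (q + 3)/(q + 6)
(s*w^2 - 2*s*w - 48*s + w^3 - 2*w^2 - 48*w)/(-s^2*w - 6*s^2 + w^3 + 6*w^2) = (8 - w)/(s - w)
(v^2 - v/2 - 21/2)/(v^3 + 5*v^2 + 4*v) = (2*v^2 - v - 21)/(2*v*(v^2 + 5*v + 4))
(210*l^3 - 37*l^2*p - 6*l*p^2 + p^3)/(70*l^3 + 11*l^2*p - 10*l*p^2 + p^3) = (6*l + p)/(2*l + p)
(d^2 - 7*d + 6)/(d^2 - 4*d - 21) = (-d^2 + 7*d - 6)/(-d^2 + 4*d + 21)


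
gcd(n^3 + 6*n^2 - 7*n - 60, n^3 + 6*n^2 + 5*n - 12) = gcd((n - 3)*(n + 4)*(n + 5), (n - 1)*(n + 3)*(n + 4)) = n + 4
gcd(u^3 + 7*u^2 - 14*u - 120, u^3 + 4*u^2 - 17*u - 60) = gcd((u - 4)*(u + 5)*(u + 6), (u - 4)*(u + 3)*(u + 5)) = u^2 + u - 20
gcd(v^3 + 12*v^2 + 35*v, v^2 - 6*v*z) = v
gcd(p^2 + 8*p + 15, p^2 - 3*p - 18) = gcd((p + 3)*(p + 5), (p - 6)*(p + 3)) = p + 3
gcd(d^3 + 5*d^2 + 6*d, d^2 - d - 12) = d + 3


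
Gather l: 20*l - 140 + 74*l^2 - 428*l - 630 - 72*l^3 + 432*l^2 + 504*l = -72*l^3 + 506*l^2 + 96*l - 770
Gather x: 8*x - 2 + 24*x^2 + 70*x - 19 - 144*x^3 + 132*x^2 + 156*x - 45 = -144*x^3 + 156*x^2 + 234*x - 66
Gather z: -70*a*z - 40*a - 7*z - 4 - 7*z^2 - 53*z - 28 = -40*a - 7*z^2 + z*(-70*a - 60) - 32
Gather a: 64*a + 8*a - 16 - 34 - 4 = 72*a - 54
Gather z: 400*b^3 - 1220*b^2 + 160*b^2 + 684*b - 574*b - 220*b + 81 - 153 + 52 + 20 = 400*b^3 - 1060*b^2 - 110*b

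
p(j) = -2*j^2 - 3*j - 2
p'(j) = -4*j - 3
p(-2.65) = -8.10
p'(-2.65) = 7.60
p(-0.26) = -1.36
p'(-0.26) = -1.96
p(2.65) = -24.00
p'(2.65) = -13.60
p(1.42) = -10.29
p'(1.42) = -8.68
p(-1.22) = -1.32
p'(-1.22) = 1.88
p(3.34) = -34.33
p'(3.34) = -16.36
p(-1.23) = -1.34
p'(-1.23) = 1.92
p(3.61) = -38.89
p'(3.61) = -17.44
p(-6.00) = -56.00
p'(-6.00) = 21.00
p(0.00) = -2.00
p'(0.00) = -3.00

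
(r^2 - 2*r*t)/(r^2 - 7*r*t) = (r - 2*t)/(r - 7*t)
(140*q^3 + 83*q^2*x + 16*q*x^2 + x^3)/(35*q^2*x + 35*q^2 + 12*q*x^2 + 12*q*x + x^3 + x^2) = (4*q + x)/(x + 1)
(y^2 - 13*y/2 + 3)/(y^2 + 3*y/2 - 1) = (y - 6)/(y + 2)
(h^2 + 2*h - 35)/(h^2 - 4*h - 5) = (h + 7)/(h + 1)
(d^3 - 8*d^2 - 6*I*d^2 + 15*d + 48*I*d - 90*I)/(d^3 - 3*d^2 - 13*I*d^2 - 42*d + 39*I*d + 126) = (d - 5)/(d - 7*I)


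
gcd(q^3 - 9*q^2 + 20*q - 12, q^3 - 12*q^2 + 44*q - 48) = q^2 - 8*q + 12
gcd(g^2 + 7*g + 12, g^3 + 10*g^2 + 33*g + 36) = g^2 + 7*g + 12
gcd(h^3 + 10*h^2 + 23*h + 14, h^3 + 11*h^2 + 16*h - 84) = h + 7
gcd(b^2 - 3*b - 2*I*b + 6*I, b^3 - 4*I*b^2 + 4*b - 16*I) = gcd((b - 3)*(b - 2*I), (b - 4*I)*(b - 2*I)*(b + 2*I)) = b - 2*I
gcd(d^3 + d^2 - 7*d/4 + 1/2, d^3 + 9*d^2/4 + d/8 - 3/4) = d^2 + 3*d/2 - 1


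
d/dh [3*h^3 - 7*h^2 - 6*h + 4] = 9*h^2 - 14*h - 6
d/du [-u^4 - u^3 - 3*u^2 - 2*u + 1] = -4*u^3 - 3*u^2 - 6*u - 2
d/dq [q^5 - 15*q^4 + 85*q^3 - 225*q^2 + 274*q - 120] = 5*q^4 - 60*q^3 + 255*q^2 - 450*q + 274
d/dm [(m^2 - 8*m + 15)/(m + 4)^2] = 2*(8*m - 31)/(m^3 + 12*m^2 + 48*m + 64)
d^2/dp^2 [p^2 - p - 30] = 2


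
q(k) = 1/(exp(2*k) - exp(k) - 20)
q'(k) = (-2*exp(2*k) + exp(k))/(exp(2*k) - exp(k) - 20)^2 = (1 - 2*exp(k))*exp(k)/(-exp(2*k) + exp(k) + 20)^2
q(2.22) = 0.02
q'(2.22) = -0.05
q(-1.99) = -0.05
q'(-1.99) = 0.00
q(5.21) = 0.00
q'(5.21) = -0.00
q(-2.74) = -0.05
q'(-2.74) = 0.00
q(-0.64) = -0.05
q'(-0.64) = -0.00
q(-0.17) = -0.05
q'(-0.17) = -0.00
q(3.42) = 0.00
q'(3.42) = -0.00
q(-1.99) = -0.05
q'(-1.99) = 0.00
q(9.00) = 0.00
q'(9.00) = 0.00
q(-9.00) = -0.05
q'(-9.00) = 0.00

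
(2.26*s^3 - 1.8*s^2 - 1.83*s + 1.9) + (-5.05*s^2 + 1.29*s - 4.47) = 2.26*s^3 - 6.85*s^2 - 0.54*s - 2.57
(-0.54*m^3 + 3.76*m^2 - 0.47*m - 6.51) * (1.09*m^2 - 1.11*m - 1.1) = -0.5886*m^5 + 4.6978*m^4 - 4.0919*m^3 - 10.7102*m^2 + 7.7431*m + 7.161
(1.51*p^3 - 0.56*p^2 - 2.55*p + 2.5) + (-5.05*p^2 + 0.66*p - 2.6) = 1.51*p^3 - 5.61*p^2 - 1.89*p - 0.1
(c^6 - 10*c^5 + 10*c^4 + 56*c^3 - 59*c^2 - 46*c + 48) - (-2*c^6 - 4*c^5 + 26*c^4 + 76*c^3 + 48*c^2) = 3*c^6 - 6*c^5 - 16*c^4 - 20*c^3 - 107*c^2 - 46*c + 48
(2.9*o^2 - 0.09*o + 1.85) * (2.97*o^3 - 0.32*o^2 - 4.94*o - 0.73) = 8.613*o^5 - 1.1953*o^4 - 8.8027*o^3 - 2.2644*o^2 - 9.0733*o - 1.3505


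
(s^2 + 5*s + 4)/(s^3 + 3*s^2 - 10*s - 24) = (s + 1)/(s^2 - s - 6)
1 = 1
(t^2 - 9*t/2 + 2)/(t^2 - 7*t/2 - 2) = (2*t - 1)/(2*t + 1)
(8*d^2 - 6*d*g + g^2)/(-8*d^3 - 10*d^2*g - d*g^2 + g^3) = (-2*d + g)/(2*d^2 + 3*d*g + g^2)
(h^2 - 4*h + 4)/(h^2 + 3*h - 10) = (h - 2)/(h + 5)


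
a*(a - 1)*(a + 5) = a^3 + 4*a^2 - 5*a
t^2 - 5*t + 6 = (t - 3)*(t - 2)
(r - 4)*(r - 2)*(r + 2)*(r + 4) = r^4 - 20*r^2 + 64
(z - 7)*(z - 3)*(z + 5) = z^3 - 5*z^2 - 29*z + 105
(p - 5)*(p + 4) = p^2 - p - 20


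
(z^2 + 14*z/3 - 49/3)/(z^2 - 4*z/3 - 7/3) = (z + 7)/(z + 1)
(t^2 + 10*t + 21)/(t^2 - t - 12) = (t + 7)/(t - 4)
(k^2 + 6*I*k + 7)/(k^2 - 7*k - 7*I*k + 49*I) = (k^2 + 6*I*k + 7)/(k^2 - 7*k - 7*I*k + 49*I)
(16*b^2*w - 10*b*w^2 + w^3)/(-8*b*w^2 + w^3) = (-2*b + w)/w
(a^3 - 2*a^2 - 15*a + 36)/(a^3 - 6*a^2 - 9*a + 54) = (a^2 + a - 12)/(a^2 - 3*a - 18)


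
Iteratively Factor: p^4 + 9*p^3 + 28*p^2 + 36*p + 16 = (p + 2)*(p^3 + 7*p^2 + 14*p + 8) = (p + 2)^2*(p^2 + 5*p + 4) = (p + 2)^2*(p + 4)*(p + 1)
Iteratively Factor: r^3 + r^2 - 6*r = (r + 3)*(r^2 - 2*r) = r*(r + 3)*(r - 2)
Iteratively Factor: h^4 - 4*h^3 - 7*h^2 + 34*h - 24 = (h - 4)*(h^3 - 7*h + 6) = (h - 4)*(h - 2)*(h^2 + 2*h - 3) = (h - 4)*(h - 2)*(h + 3)*(h - 1)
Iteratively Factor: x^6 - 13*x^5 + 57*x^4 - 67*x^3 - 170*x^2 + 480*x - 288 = (x - 4)*(x^5 - 9*x^4 + 21*x^3 + 17*x^2 - 102*x + 72) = (x - 4)*(x - 1)*(x^4 - 8*x^3 + 13*x^2 + 30*x - 72) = (x - 4)*(x - 1)*(x + 2)*(x^3 - 10*x^2 + 33*x - 36) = (x - 4)^2*(x - 1)*(x + 2)*(x^2 - 6*x + 9) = (x - 4)^2*(x - 3)*(x - 1)*(x + 2)*(x - 3)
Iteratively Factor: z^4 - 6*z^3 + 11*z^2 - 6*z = (z)*(z^3 - 6*z^2 + 11*z - 6) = z*(z - 1)*(z^2 - 5*z + 6) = z*(z - 2)*(z - 1)*(z - 3)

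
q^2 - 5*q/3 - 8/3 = (q - 8/3)*(q + 1)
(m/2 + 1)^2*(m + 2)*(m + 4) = m^4/4 + 5*m^3/2 + 9*m^2 + 14*m + 8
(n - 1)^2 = n^2 - 2*n + 1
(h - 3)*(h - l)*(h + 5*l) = h^3 + 4*h^2*l - 3*h^2 - 5*h*l^2 - 12*h*l + 15*l^2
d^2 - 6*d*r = d*(d - 6*r)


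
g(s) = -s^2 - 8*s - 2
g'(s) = -2*s - 8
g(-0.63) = 2.64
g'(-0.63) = -6.74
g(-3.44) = 13.69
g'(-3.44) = -1.12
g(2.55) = -28.90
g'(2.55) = -13.10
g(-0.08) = -1.37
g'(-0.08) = -7.84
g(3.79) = -46.68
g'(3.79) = -15.58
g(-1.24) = 6.38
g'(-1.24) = -5.52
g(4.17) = -52.75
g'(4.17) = -16.34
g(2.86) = -33.06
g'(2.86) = -13.72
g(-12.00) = -50.00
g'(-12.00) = 16.00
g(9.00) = -155.00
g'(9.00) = -26.00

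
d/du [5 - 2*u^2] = -4*u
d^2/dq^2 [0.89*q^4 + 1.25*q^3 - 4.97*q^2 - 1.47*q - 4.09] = 10.68*q^2 + 7.5*q - 9.94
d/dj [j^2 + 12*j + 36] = 2*j + 12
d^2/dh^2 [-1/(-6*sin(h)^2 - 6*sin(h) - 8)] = 3*(-12*sin(h)^4 - 9*sin(h)^3 + 31*sin(h)^2 + 22*sin(h) - 2)/(2*(3*sin(h)^2 + 3*sin(h) + 4)^3)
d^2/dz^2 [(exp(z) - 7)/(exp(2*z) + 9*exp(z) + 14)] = (exp(4*z) - 37*exp(3*z) - 273*exp(2*z) - 301*exp(z) + 1078)*exp(z)/(exp(6*z) + 27*exp(5*z) + 285*exp(4*z) + 1485*exp(3*z) + 3990*exp(2*z) + 5292*exp(z) + 2744)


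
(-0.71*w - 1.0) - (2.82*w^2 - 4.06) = -2.82*w^2 - 0.71*w + 3.06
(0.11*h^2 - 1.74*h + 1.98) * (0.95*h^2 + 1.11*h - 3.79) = 0.1045*h^4 - 1.5309*h^3 - 0.4673*h^2 + 8.7924*h - 7.5042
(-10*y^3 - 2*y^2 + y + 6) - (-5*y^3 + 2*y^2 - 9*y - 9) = -5*y^3 - 4*y^2 + 10*y + 15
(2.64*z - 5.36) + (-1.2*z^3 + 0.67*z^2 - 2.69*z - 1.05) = -1.2*z^3 + 0.67*z^2 - 0.0499999999999998*z - 6.41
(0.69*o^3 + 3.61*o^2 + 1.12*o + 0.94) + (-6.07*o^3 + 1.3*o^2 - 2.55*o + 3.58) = -5.38*o^3 + 4.91*o^2 - 1.43*o + 4.52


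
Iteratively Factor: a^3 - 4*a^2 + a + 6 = (a - 3)*(a^2 - a - 2) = (a - 3)*(a - 2)*(a + 1)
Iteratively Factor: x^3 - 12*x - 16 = (x + 2)*(x^2 - 2*x - 8) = (x + 2)^2*(x - 4)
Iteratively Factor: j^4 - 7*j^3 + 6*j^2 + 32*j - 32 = (j - 4)*(j^3 - 3*j^2 - 6*j + 8) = (j - 4)*(j - 1)*(j^2 - 2*j - 8) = (j - 4)^2*(j - 1)*(j + 2)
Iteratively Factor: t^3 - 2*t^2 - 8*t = (t - 4)*(t^2 + 2*t) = (t - 4)*(t + 2)*(t)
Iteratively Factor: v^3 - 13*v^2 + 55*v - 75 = (v - 3)*(v^2 - 10*v + 25) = (v - 5)*(v - 3)*(v - 5)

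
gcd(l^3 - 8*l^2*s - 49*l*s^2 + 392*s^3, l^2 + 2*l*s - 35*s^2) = l + 7*s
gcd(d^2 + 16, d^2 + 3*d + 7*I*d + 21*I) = 1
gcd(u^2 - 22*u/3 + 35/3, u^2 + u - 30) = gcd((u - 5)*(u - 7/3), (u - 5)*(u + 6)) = u - 5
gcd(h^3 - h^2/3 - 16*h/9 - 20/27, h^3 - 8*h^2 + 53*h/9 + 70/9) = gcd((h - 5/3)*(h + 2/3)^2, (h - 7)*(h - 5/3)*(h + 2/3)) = h^2 - h - 10/9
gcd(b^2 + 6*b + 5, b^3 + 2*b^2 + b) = b + 1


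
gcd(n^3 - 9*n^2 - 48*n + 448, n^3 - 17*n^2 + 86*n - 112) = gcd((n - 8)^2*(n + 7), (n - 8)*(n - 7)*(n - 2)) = n - 8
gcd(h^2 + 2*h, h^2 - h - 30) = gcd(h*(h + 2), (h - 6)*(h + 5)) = 1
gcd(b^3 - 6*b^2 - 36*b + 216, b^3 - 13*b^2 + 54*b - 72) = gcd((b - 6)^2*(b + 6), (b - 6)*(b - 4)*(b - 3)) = b - 6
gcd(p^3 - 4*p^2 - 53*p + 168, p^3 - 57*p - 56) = p^2 - p - 56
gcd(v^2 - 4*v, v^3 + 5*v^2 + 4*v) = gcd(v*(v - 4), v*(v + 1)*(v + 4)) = v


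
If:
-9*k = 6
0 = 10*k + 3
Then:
No Solution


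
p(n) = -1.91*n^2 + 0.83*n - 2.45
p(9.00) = -149.69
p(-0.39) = -3.06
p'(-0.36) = 2.21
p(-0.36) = -3.00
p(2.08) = -8.99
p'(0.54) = -1.23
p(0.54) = -2.56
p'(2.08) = -7.12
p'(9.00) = -33.55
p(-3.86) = -34.11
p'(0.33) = -0.43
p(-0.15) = -2.62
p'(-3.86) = 15.58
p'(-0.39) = 2.32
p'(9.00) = -33.55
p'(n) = 0.83 - 3.82*n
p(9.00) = -149.69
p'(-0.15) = 1.40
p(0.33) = -2.38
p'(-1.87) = 7.97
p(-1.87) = -10.68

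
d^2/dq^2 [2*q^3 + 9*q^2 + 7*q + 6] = 12*q + 18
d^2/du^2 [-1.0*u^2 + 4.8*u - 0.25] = -2.00000000000000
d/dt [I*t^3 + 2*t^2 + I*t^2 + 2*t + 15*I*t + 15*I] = 3*I*t^2 + 2*t*(2 + I) + 2 + 15*I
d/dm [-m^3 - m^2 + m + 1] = -3*m^2 - 2*m + 1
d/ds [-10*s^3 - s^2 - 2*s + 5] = -30*s^2 - 2*s - 2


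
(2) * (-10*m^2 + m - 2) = -20*m^2 + 2*m - 4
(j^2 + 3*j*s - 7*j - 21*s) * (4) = 4*j^2 + 12*j*s - 28*j - 84*s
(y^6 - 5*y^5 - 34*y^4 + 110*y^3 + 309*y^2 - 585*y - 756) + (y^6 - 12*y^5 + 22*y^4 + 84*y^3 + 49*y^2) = 2*y^6 - 17*y^5 - 12*y^4 + 194*y^3 + 358*y^2 - 585*y - 756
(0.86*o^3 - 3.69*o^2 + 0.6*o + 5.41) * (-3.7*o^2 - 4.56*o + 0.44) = -3.182*o^5 + 9.7314*o^4 + 14.9848*o^3 - 24.3766*o^2 - 24.4056*o + 2.3804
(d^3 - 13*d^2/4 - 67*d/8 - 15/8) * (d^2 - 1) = d^5 - 13*d^4/4 - 75*d^3/8 + 11*d^2/8 + 67*d/8 + 15/8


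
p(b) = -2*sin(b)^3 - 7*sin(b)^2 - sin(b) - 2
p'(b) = -6*sin(b)^2*cos(b) - 14*sin(b)*cos(b) - cos(b) = (-14*sin(b) + 3*cos(2*b) - 4)*cos(b)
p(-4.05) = -8.12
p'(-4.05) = 9.70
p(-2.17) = -4.82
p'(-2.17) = -3.65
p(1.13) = -10.11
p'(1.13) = -7.92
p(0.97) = -8.71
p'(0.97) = -9.40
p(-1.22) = -5.58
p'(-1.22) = 2.36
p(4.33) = -5.50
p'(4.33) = -2.55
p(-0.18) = -2.03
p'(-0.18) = 1.29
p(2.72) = -3.72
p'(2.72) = 7.06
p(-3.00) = -1.99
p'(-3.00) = -0.85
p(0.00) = -2.00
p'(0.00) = -1.00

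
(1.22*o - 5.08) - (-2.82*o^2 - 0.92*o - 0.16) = 2.82*o^2 + 2.14*o - 4.92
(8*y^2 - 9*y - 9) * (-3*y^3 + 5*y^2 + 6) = -24*y^5 + 67*y^4 - 18*y^3 + 3*y^2 - 54*y - 54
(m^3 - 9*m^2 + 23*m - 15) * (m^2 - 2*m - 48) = m^5 - 11*m^4 - 7*m^3 + 371*m^2 - 1074*m + 720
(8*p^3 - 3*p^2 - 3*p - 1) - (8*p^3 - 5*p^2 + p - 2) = 2*p^2 - 4*p + 1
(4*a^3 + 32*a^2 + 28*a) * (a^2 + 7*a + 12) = 4*a^5 + 60*a^4 + 300*a^3 + 580*a^2 + 336*a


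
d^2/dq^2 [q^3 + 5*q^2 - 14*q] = 6*q + 10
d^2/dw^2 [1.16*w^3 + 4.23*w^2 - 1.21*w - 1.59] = 6.96*w + 8.46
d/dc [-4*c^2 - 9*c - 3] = -8*c - 9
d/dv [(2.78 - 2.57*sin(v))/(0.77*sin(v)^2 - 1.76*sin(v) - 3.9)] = (1.9789*sin(v)^2 - 4.2812*sin(v) + 14.9158)*cos(v)/(0.5929*sin(v)^4 - 2.7104*sin(v)^3 - 2.9084*sin(v)^2 + 13.728*sin(v) + 15.21)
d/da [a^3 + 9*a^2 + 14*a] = 3*a^2 + 18*a + 14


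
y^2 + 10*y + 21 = (y + 3)*(y + 7)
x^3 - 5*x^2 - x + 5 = (x - 5)*(x - 1)*(x + 1)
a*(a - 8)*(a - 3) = a^3 - 11*a^2 + 24*a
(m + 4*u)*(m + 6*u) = m^2 + 10*m*u + 24*u^2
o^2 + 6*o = o*(o + 6)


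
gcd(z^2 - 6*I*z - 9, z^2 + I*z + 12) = z - 3*I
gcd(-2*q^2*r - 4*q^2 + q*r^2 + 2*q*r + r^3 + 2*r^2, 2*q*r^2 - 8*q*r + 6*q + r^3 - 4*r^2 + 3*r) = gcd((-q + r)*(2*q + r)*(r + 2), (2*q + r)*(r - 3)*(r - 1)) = 2*q + r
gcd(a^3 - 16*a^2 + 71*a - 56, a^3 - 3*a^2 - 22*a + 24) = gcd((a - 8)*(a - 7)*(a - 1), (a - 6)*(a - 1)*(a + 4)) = a - 1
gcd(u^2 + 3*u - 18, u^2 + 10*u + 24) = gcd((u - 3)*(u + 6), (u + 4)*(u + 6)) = u + 6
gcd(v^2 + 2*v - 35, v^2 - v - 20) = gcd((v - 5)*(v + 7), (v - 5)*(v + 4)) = v - 5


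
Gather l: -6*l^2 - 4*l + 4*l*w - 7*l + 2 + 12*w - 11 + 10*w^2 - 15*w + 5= -6*l^2 + l*(4*w - 11) + 10*w^2 - 3*w - 4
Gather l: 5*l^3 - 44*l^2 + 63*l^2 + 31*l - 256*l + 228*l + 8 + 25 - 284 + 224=5*l^3 + 19*l^2 + 3*l - 27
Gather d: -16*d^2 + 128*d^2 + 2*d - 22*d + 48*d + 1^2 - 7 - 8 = 112*d^2 + 28*d - 14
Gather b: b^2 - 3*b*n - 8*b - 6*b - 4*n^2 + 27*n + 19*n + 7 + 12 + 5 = b^2 + b*(-3*n - 14) - 4*n^2 + 46*n + 24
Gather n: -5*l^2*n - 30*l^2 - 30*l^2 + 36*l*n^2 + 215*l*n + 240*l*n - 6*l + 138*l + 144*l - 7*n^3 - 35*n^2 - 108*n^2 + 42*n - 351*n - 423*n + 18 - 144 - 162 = -60*l^2 + 276*l - 7*n^3 + n^2*(36*l - 143) + n*(-5*l^2 + 455*l - 732) - 288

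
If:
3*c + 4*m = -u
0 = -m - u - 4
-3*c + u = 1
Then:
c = -19/6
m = 9/2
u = -17/2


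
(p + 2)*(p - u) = p^2 - p*u + 2*p - 2*u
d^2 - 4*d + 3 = (d - 3)*(d - 1)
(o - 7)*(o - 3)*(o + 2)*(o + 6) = o^4 - 2*o^3 - 47*o^2 + 48*o + 252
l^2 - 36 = (l - 6)*(l + 6)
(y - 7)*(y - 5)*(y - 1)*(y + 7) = y^4 - 6*y^3 - 44*y^2 + 294*y - 245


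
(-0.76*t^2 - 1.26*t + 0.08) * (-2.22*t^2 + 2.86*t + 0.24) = 1.6872*t^4 + 0.6236*t^3 - 3.9636*t^2 - 0.0736*t + 0.0192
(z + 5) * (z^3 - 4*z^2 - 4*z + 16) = z^4 + z^3 - 24*z^2 - 4*z + 80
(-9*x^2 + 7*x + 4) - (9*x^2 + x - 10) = -18*x^2 + 6*x + 14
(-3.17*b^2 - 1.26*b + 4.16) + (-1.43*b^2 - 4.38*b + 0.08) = -4.6*b^2 - 5.64*b + 4.24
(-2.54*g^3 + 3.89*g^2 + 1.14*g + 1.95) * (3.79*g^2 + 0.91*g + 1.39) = -9.6266*g^5 + 12.4317*g^4 + 4.3299*g^3 + 13.835*g^2 + 3.3591*g + 2.7105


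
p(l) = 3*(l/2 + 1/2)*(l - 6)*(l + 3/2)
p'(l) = 3*(l/2 + 1/2)*(l - 6) + 3*(l/2 + 1/2)*(l + 3/2) + 3*(l - 6)*(l + 3/2)/2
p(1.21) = -43.03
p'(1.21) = -26.37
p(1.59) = -52.94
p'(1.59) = -25.57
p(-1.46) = 0.21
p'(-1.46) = 4.67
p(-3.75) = -90.49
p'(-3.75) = 82.41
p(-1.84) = -3.36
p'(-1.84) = 14.31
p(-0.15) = -10.59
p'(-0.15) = -18.57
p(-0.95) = -0.29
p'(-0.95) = -6.21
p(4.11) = -81.27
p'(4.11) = 12.61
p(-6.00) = -405.00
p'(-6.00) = 204.75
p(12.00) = 1579.50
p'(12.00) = 501.75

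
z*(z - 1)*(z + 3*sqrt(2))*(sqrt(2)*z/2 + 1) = sqrt(2)*z^4/2 - sqrt(2)*z^3/2 + 4*z^3 - 4*z^2 + 3*sqrt(2)*z^2 - 3*sqrt(2)*z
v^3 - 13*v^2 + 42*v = v*(v - 7)*(v - 6)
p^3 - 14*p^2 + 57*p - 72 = (p - 8)*(p - 3)^2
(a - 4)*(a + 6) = a^2 + 2*a - 24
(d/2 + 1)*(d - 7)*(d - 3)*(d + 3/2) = d^4/2 - 13*d^3/4 - 11*d^2/2 + 87*d/4 + 63/2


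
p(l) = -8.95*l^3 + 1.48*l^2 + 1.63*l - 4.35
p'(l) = -26.85*l^2 + 2.96*l + 1.63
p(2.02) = -68.79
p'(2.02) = -101.95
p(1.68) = -39.87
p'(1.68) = -69.18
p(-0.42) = -4.11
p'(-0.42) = -4.35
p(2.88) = -201.18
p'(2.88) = -212.55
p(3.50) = -364.25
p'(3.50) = -316.92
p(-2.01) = 71.03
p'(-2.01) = -112.80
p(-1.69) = 40.32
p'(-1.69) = -80.06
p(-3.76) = 486.20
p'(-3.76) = -389.09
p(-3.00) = 245.73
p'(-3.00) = -248.90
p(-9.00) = 6625.41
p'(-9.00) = -2199.86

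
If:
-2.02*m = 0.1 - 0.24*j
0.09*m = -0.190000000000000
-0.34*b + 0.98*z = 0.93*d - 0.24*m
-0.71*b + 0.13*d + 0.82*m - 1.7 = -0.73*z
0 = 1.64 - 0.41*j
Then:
No Solution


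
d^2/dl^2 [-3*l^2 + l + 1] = -6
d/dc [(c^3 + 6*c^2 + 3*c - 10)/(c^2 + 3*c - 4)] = (c^2 + 8*c + 18)/(c^2 + 8*c + 16)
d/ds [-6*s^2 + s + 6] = 1 - 12*s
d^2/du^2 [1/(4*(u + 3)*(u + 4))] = ((u + 3)^2 + (u + 3)*(u + 4) + (u + 4)^2)/(2*(u + 3)^3*(u + 4)^3)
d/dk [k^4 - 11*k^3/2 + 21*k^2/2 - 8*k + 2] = 4*k^3 - 33*k^2/2 + 21*k - 8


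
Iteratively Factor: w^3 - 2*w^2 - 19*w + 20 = (w - 1)*(w^2 - w - 20) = (w - 5)*(w - 1)*(w + 4)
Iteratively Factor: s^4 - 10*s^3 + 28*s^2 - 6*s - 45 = (s + 1)*(s^3 - 11*s^2 + 39*s - 45) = (s - 3)*(s + 1)*(s^2 - 8*s + 15) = (s - 3)^2*(s + 1)*(s - 5)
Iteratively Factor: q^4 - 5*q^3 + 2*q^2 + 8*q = (q - 2)*(q^3 - 3*q^2 - 4*q) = (q - 4)*(q - 2)*(q^2 + q) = q*(q - 4)*(q - 2)*(q + 1)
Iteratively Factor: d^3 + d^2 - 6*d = (d + 3)*(d^2 - 2*d) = d*(d + 3)*(d - 2)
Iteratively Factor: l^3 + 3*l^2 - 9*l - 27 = (l + 3)*(l^2 - 9) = (l - 3)*(l + 3)*(l + 3)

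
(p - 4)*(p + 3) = p^2 - p - 12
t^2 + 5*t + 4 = (t + 1)*(t + 4)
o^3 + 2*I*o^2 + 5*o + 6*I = (o - 2*I)*(o + I)*(o + 3*I)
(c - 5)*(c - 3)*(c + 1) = c^3 - 7*c^2 + 7*c + 15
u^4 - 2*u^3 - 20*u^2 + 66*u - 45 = (u - 3)^2*(u - 1)*(u + 5)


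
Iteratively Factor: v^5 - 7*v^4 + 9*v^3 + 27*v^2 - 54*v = (v + 2)*(v^4 - 9*v^3 + 27*v^2 - 27*v) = (v - 3)*(v + 2)*(v^3 - 6*v^2 + 9*v) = (v - 3)^2*(v + 2)*(v^2 - 3*v) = (v - 3)^3*(v + 2)*(v)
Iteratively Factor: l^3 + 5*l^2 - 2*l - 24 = (l - 2)*(l^2 + 7*l + 12) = (l - 2)*(l + 3)*(l + 4)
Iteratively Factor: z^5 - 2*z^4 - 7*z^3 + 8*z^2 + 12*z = (z + 2)*(z^4 - 4*z^3 + z^2 + 6*z) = (z - 2)*(z + 2)*(z^3 - 2*z^2 - 3*z) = (z - 3)*(z - 2)*(z + 2)*(z^2 + z) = (z - 3)*(z - 2)*(z + 1)*(z + 2)*(z)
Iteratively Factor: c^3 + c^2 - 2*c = (c + 2)*(c^2 - c) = c*(c + 2)*(c - 1)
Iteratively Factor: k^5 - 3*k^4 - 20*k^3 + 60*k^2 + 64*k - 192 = (k + 2)*(k^4 - 5*k^3 - 10*k^2 + 80*k - 96) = (k - 4)*(k + 2)*(k^3 - k^2 - 14*k + 24) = (k - 4)*(k - 3)*(k + 2)*(k^2 + 2*k - 8) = (k - 4)*(k - 3)*(k + 2)*(k + 4)*(k - 2)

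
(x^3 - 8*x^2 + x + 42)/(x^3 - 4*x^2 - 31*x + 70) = (x^2 - x - 6)/(x^2 + 3*x - 10)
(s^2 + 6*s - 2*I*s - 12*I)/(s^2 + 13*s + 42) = (s - 2*I)/(s + 7)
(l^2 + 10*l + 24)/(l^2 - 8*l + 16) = (l^2 + 10*l + 24)/(l^2 - 8*l + 16)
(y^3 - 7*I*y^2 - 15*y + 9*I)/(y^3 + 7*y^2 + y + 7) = (y^2 - 6*I*y - 9)/(y^2 + y*(7 + I) + 7*I)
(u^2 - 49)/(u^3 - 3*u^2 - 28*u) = (u + 7)/(u*(u + 4))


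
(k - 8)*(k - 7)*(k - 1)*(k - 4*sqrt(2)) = k^4 - 16*k^3 - 4*sqrt(2)*k^3 + 71*k^2 + 64*sqrt(2)*k^2 - 284*sqrt(2)*k - 56*k + 224*sqrt(2)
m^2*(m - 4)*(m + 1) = m^4 - 3*m^3 - 4*m^2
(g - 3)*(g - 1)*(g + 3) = g^3 - g^2 - 9*g + 9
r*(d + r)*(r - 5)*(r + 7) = d*r^3 + 2*d*r^2 - 35*d*r + r^4 + 2*r^3 - 35*r^2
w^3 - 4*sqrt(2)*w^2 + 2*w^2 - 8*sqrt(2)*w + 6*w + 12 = (w + 2)*(w - 3*sqrt(2))*(w - sqrt(2))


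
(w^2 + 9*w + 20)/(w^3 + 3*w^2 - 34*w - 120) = 1/(w - 6)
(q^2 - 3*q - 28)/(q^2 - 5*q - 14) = (q + 4)/(q + 2)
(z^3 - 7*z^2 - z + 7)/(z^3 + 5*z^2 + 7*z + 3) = (z^2 - 8*z + 7)/(z^2 + 4*z + 3)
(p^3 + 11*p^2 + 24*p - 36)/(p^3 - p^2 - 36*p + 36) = (p + 6)/(p - 6)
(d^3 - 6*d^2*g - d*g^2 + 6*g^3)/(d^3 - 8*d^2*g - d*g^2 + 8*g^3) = (d - 6*g)/(d - 8*g)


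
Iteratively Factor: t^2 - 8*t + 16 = (t - 4)*(t - 4)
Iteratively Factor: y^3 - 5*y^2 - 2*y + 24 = (y - 4)*(y^2 - y - 6) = (y - 4)*(y - 3)*(y + 2)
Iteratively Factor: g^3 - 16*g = (g)*(g^2 - 16) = g*(g - 4)*(g + 4)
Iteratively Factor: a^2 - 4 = (a - 2)*(a + 2)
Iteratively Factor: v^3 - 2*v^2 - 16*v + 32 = (v + 4)*(v^2 - 6*v + 8) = (v - 4)*(v + 4)*(v - 2)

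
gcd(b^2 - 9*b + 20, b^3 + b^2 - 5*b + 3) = 1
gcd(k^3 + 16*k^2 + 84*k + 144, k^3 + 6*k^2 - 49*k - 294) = k + 6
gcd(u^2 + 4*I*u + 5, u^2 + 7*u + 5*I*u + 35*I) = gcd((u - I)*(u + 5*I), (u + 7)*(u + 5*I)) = u + 5*I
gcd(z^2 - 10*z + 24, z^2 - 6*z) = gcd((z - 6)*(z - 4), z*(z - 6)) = z - 6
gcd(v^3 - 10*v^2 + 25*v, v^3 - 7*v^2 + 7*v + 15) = v - 5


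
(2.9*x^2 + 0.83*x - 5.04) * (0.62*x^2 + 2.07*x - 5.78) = 1.798*x^4 + 6.5176*x^3 - 18.1687*x^2 - 15.2302*x + 29.1312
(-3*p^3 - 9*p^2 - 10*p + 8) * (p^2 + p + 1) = -3*p^5 - 12*p^4 - 22*p^3 - 11*p^2 - 2*p + 8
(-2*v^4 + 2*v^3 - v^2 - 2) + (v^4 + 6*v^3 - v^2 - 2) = -v^4 + 8*v^3 - 2*v^2 - 4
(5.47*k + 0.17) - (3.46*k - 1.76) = 2.01*k + 1.93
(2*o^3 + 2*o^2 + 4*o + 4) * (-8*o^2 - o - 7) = -16*o^5 - 18*o^4 - 48*o^3 - 50*o^2 - 32*o - 28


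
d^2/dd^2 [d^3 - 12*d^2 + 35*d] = 6*d - 24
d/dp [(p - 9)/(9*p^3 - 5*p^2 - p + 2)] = (9*p^3 - 5*p^2 - p + (p - 9)*(-27*p^2 + 10*p + 1) + 2)/(9*p^3 - 5*p^2 - p + 2)^2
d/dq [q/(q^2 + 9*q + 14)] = (14 - q^2)/(q^4 + 18*q^3 + 109*q^2 + 252*q + 196)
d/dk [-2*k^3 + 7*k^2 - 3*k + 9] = -6*k^2 + 14*k - 3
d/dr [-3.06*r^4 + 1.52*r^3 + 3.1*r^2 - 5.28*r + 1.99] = -12.24*r^3 + 4.56*r^2 + 6.2*r - 5.28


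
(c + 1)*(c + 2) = c^2 + 3*c + 2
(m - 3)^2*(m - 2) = m^3 - 8*m^2 + 21*m - 18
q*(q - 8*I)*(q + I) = q^3 - 7*I*q^2 + 8*q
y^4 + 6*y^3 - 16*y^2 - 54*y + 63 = (y - 3)*(y - 1)*(y + 3)*(y + 7)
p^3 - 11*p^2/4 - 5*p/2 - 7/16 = (p - 7/2)*(p + 1/4)*(p + 1/2)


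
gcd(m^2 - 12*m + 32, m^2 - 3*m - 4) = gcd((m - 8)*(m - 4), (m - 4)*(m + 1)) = m - 4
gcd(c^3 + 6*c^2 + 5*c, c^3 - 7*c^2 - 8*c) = c^2 + c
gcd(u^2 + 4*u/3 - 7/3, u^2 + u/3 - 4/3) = u - 1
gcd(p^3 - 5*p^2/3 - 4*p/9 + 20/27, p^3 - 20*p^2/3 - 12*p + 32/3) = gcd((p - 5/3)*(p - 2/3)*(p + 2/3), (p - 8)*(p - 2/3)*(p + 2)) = p - 2/3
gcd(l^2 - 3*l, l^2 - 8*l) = l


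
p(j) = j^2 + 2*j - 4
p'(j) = 2*j + 2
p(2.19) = 5.18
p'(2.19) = 6.38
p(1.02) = -0.92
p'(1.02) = 4.04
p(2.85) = 9.82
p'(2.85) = 7.70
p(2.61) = 8.03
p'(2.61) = 7.22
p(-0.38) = -4.62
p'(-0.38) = 1.24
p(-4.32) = 6.02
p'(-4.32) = -6.64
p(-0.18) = -4.33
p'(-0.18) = 1.64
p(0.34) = -3.20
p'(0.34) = 2.68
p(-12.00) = 116.00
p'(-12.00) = -22.00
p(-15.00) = 191.00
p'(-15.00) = -28.00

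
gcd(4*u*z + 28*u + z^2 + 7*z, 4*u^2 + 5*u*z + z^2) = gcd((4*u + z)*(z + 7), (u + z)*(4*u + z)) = 4*u + z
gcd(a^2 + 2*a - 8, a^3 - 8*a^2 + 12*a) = a - 2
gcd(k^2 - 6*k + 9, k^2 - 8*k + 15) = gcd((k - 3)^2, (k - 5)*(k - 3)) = k - 3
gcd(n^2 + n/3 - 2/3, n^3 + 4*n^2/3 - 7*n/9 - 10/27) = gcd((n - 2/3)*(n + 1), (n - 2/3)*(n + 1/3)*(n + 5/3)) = n - 2/3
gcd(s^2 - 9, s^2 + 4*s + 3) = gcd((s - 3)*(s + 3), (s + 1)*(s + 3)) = s + 3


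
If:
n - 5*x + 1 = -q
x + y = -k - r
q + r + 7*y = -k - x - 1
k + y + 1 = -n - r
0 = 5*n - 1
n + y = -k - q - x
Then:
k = -157/30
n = 1/5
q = 24/5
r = 5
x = 6/5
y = -29/30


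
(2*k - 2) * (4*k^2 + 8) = 8*k^3 - 8*k^2 + 16*k - 16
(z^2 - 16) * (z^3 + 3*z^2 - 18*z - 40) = z^5 + 3*z^4 - 34*z^3 - 88*z^2 + 288*z + 640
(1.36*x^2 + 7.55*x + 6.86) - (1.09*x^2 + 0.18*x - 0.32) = 0.27*x^2 + 7.37*x + 7.18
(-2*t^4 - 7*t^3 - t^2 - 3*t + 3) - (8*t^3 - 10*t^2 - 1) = -2*t^4 - 15*t^3 + 9*t^2 - 3*t + 4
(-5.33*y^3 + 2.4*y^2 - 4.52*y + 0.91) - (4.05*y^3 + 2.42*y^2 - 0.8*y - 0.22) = -9.38*y^3 - 0.02*y^2 - 3.72*y + 1.13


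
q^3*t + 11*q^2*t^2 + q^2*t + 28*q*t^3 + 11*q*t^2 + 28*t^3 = (q + 4*t)*(q + 7*t)*(q*t + t)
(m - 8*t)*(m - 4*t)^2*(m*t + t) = m^4*t - 16*m^3*t^2 + m^3*t + 80*m^2*t^3 - 16*m^2*t^2 - 128*m*t^4 + 80*m*t^3 - 128*t^4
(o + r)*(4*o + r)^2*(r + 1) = 16*o^3*r + 16*o^3 + 24*o^2*r^2 + 24*o^2*r + 9*o*r^3 + 9*o*r^2 + r^4 + r^3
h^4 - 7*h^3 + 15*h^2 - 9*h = h*(h - 3)^2*(h - 1)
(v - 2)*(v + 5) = v^2 + 3*v - 10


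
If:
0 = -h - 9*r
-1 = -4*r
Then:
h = -9/4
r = 1/4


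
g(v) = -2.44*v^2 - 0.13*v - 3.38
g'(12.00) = -58.69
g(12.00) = -356.30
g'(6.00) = -29.41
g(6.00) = -92.00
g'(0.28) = -1.50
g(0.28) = -3.61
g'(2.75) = -13.55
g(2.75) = -22.19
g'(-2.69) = 13.00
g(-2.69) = -20.69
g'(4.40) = -21.60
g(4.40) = -51.19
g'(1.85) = -9.16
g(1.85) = -11.97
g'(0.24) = -1.30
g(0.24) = -3.55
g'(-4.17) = 20.22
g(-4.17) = -45.27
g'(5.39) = -26.43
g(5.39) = -74.97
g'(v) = -4.88*v - 0.13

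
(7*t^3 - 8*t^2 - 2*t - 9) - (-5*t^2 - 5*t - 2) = 7*t^3 - 3*t^2 + 3*t - 7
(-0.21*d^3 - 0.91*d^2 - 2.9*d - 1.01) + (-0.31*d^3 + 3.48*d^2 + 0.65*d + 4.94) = -0.52*d^3 + 2.57*d^2 - 2.25*d + 3.93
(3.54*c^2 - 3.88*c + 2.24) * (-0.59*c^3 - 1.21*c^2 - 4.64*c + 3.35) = -2.0886*c^5 - 1.9942*c^4 - 13.0524*c^3 + 27.1518*c^2 - 23.3916*c + 7.504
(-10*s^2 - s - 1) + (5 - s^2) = -11*s^2 - s + 4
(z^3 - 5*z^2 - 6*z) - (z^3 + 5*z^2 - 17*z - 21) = -10*z^2 + 11*z + 21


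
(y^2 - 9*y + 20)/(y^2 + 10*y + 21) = (y^2 - 9*y + 20)/(y^2 + 10*y + 21)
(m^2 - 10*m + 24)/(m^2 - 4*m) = (m - 6)/m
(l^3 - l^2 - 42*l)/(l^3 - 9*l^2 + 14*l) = (l + 6)/(l - 2)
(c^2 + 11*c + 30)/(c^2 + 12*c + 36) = (c + 5)/(c + 6)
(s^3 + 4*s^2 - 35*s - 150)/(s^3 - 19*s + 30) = (s^2 - s - 30)/(s^2 - 5*s + 6)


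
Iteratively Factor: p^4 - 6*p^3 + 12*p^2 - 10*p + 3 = (p - 3)*(p^3 - 3*p^2 + 3*p - 1) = (p - 3)*(p - 1)*(p^2 - 2*p + 1) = (p - 3)*(p - 1)^2*(p - 1)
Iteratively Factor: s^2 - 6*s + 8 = (s - 2)*(s - 4)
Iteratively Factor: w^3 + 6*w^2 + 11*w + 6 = (w + 2)*(w^2 + 4*w + 3) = (w + 1)*(w + 2)*(w + 3)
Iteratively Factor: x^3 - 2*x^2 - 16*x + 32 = (x - 2)*(x^2 - 16) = (x - 4)*(x - 2)*(x + 4)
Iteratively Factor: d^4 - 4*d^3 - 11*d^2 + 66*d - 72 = (d - 3)*(d^3 - d^2 - 14*d + 24) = (d - 3)*(d + 4)*(d^2 - 5*d + 6) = (d - 3)^2*(d + 4)*(d - 2)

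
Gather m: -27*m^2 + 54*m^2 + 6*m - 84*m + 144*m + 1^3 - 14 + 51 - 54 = 27*m^2 + 66*m - 16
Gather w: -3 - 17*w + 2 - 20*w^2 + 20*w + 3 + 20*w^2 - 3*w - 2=0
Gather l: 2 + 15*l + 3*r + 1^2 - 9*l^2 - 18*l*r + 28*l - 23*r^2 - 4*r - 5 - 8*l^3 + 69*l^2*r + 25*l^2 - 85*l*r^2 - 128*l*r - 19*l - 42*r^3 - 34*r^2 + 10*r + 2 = -8*l^3 + l^2*(69*r + 16) + l*(-85*r^2 - 146*r + 24) - 42*r^3 - 57*r^2 + 9*r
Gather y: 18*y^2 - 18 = 18*y^2 - 18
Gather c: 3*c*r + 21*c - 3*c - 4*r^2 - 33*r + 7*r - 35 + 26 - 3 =c*(3*r + 18) - 4*r^2 - 26*r - 12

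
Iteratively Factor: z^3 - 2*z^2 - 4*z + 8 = (z - 2)*(z^2 - 4) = (z - 2)^2*(z + 2)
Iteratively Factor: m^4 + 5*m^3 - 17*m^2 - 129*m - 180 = (m + 4)*(m^3 + m^2 - 21*m - 45) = (m + 3)*(m + 4)*(m^2 - 2*m - 15) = (m + 3)^2*(m + 4)*(m - 5)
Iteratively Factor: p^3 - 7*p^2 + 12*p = (p)*(p^2 - 7*p + 12) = p*(p - 3)*(p - 4)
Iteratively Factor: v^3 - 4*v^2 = (v)*(v^2 - 4*v) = v*(v - 4)*(v)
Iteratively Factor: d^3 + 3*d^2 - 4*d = (d - 1)*(d^2 + 4*d) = d*(d - 1)*(d + 4)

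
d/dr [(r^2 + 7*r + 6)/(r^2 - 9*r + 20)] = 2*(-8*r^2 + 14*r + 97)/(r^4 - 18*r^3 + 121*r^2 - 360*r + 400)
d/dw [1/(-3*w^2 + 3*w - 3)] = (2*w - 1)/(3*(w^2 - w + 1)^2)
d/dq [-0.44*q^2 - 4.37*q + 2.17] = -0.88*q - 4.37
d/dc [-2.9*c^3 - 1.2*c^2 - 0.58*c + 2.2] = -8.7*c^2 - 2.4*c - 0.58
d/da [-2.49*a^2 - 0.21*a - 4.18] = -4.98*a - 0.21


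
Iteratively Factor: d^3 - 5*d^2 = (d)*(d^2 - 5*d) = d*(d - 5)*(d)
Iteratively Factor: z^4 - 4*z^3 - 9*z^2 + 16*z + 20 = (z - 5)*(z^3 + z^2 - 4*z - 4) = (z - 5)*(z + 2)*(z^2 - z - 2) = (z - 5)*(z - 2)*(z + 2)*(z + 1)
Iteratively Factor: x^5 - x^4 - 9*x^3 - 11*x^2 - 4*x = (x - 4)*(x^4 + 3*x^3 + 3*x^2 + x) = x*(x - 4)*(x^3 + 3*x^2 + 3*x + 1) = x*(x - 4)*(x + 1)*(x^2 + 2*x + 1) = x*(x - 4)*(x + 1)^2*(x + 1)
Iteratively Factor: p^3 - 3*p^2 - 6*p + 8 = (p - 1)*(p^2 - 2*p - 8) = (p - 1)*(p + 2)*(p - 4)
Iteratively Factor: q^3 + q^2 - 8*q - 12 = (q + 2)*(q^2 - q - 6) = (q - 3)*(q + 2)*(q + 2)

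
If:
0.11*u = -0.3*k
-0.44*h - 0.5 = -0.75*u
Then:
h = 1.70454545454545*u - 1.13636363636364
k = -0.366666666666667*u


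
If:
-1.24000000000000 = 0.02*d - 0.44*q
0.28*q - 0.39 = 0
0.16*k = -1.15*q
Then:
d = -31.36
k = -10.01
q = 1.39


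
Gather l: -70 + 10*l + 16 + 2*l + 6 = 12*l - 48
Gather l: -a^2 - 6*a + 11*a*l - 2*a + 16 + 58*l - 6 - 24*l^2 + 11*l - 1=-a^2 - 8*a - 24*l^2 + l*(11*a + 69) + 9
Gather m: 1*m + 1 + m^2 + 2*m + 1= m^2 + 3*m + 2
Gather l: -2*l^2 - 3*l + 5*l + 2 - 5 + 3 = -2*l^2 + 2*l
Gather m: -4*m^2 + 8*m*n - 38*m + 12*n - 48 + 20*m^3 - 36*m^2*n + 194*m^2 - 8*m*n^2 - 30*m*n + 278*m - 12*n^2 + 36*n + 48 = 20*m^3 + m^2*(190 - 36*n) + m*(-8*n^2 - 22*n + 240) - 12*n^2 + 48*n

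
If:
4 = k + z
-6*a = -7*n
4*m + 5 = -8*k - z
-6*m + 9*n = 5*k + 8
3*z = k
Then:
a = -77/27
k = 3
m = -15/2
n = -22/9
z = 1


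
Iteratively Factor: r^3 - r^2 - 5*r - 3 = (r + 1)*(r^2 - 2*r - 3) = (r + 1)^2*(r - 3)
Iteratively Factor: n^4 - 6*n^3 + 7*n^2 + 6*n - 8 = (n + 1)*(n^3 - 7*n^2 + 14*n - 8) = (n - 1)*(n + 1)*(n^2 - 6*n + 8) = (n - 4)*(n - 1)*(n + 1)*(n - 2)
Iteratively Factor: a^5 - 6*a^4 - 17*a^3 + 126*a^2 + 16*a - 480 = (a - 3)*(a^4 - 3*a^3 - 26*a^2 + 48*a + 160) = (a - 3)*(a + 2)*(a^3 - 5*a^2 - 16*a + 80) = (a - 4)*(a - 3)*(a + 2)*(a^2 - a - 20) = (a - 4)*(a - 3)*(a + 2)*(a + 4)*(a - 5)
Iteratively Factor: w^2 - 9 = (w - 3)*(w + 3)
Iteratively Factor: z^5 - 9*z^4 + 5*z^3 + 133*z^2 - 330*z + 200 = (z - 2)*(z^4 - 7*z^3 - 9*z^2 + 115*z - 100) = (z - 5)*(z - 2)*(z^3 - 2*z^2 - 19*z + 20) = (z - 5)*(z - 2)*(z + 4)*(z^2 - 6*z + 5) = (z - 5)^2*(z - 2)*(z + 4)*(z - 1)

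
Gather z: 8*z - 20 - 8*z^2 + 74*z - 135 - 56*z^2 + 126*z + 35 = -64*z^2 + 208*z - 120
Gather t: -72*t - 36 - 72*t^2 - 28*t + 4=-72*t^2 - 100*t - 32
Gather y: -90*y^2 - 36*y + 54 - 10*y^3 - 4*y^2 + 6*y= -10*y^3 - 94*y^2 - 30*y + 54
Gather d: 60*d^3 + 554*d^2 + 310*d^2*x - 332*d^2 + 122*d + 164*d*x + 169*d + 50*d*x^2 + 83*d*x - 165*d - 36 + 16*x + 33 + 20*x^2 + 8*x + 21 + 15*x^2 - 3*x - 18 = 60*d^3 + d^2*(310*x + 222) + d*(50*x^2 + 247*x + 126) + 35*x^2 + 21*x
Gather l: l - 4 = l - 4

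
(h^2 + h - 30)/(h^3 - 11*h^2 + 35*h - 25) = (h + 6)/(h^2 - 6*h + 5)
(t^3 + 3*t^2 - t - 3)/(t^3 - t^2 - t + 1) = (t + 3)/(t - 1)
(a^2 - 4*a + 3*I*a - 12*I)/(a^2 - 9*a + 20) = (a + 3*I)/(a - 5)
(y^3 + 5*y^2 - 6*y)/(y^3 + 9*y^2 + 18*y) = (y - 1)/(y + 3)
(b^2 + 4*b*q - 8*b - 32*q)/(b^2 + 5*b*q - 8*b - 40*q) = (b + 4*q)/(b + 5*q)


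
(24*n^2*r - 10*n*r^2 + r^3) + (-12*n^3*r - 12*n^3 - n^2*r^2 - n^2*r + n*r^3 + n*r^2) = -12*n^3*r - 12*n^3 - n^2*r^2 + 23*n^2*r + n*r^3 - 9*n*r^2 + r^3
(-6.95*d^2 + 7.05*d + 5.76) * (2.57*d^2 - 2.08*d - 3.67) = -17.8615*d^4 + 32.5745*d^3 + 25.6457*d^2 - 37.8543*d - 21.1392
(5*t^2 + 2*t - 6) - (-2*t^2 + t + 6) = 7*t^2 + t - 12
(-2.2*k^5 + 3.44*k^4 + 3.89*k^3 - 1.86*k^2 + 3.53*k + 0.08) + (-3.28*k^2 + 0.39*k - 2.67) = -2.2*k^5 + 3.44*k^4 + 3.89*k^3 - 5.14*k^2 + 3.92*k - 2.59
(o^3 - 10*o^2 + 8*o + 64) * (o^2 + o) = o^5 - 9*o^4 - 2*o^3 + 72*o^2 + 64*o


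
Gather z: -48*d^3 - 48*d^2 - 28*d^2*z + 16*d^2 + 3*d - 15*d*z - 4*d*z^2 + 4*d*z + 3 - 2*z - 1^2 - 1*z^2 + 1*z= -48*d^3 - 32*d^2 + 3*d + z^2*(-4*d - 1) + z*(-28*d^2 - 11*d - 1) + 2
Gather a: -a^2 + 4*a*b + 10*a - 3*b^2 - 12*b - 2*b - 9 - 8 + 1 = -a^2 + a*(4*b + 10) - 3*b^2 - 14*b - 16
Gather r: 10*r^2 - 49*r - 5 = 10*r^2 - 49*r - 5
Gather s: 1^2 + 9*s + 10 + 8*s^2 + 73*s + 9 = 8*s^2 + 82*s + 20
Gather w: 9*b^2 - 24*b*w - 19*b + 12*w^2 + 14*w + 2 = 9*b^2 - 19*b + 12*w^2 + w*(14 - 24*b) + 2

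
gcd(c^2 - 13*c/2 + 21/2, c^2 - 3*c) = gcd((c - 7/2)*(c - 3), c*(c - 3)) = c - 3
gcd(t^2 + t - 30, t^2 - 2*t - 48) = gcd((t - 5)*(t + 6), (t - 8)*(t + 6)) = t + 6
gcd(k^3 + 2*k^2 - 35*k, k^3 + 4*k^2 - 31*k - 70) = k^2 + 2*k - 35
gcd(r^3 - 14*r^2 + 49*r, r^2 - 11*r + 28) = r - 7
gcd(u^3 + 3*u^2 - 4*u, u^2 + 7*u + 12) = u + 4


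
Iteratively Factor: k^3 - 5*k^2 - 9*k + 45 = (k + 3)*(k^2 - 8*k + 15) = (k - 5)*(k + 3)*(k - 3)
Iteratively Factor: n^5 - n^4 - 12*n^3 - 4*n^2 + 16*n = (n - 1)*(n^4 - 12*n^2 - 16*n) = (n - 1)*(n + 2)*(n^3 - 2*n^2 - 8*n) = n*(n - 1)*(n + 2)*(n^2 - 2*n - 8) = n*(n - 4)*(n - 1)*(n + 2)*(n + 2)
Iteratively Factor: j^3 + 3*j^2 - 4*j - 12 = (j + 2)*(j^2 + j - 6) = (j + 2)*(j + 3)*(j - 2)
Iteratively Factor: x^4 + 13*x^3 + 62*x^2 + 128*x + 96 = (x + 4)*(x^3 + 9*x^2 + 26*x + 24) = (x + 2)*(x + 4)*(x^2 + 7*x + 12) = (x + 2)*(x + 4)^2*(x + 3)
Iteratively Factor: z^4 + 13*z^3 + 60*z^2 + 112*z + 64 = (z + 1)*(z^3 + 12*z^2 + 48*z + 64) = (z + 1)*(z + 4)*(z^2 + 8*z + 16) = (z + 1)*(z + 4)^2*(z + 4)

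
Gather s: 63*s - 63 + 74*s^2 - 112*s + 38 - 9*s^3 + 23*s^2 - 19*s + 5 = -9*s^3 + 97*s^2 - 68*s - 20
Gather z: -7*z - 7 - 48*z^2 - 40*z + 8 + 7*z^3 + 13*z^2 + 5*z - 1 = 7*z^3 - 35*z^2 - 42*z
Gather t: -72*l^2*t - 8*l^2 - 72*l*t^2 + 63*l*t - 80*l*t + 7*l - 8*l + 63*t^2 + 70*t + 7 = -8*l^2 - l + t^2*(63 - 72*l) + t*(-72*l^2 - 17*l + 70) + 7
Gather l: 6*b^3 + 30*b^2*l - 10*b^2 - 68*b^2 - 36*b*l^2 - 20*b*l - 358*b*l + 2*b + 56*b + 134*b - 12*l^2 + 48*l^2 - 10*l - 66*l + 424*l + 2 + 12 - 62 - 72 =6*b^3 - 78*b^2 + 192*b + l^2*(36 - 36*b) + l*(30*b^2 - 378*b + 348) - 120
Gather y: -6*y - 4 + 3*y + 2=-3*y - 2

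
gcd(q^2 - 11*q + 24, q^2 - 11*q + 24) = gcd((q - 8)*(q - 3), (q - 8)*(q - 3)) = q^2 - 11*q + 24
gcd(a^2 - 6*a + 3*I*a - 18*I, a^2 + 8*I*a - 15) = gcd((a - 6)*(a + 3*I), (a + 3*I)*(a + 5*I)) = a + 3*I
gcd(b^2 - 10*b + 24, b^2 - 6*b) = b - 6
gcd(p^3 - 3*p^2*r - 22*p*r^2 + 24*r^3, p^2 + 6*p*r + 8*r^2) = p + 4*r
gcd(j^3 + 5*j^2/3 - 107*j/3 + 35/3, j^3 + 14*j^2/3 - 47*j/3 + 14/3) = j^2 + 20*j/3 - 7/3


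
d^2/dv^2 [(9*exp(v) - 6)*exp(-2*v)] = 3*(3*exp(v) - 8)*exp(-2*v)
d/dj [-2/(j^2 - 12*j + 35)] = 4*(j - 6)/(j^2 - 12*j + 35)^2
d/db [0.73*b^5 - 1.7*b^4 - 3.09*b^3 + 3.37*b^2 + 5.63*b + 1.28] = 3.65*b^4 - 6.8*b^3 - 9.27*b^2 + 6.74*b + 5.63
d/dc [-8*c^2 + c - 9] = 1 - 16*c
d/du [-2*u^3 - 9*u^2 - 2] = 6*u*(-u - 3)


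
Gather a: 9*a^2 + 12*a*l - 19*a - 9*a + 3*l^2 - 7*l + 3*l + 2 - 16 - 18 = 9*a^2 + a*(12*l - 28) + 3*l^2 - 4*l - 32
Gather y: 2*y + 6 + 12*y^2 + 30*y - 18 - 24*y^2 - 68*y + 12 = -12*y^2 - 36*y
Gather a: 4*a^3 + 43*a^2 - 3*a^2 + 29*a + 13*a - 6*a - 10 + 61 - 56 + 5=4*a^3 + 40*a^2 + 36*a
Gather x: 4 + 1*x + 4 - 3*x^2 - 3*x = -3*x^2 - 2*x + 8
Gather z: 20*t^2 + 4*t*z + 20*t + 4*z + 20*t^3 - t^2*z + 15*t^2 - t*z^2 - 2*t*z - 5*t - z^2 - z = 20*t^3 + 35*t^2 + 15*t + z^2*(-t - 1) + z*(-t^2 + 2*t + 3)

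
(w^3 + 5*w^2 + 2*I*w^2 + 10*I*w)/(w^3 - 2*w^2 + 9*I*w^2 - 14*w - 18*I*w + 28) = w*(w + 5)/(w^2 + w*(-2 + 7*I) - 14*I)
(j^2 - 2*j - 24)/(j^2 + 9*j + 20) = (j - 6)/(j + 5)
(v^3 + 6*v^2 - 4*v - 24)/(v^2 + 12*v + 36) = (v^2 - 4)/(v + 6)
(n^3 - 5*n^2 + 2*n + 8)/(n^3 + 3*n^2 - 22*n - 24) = (n - 2)/(n + 6)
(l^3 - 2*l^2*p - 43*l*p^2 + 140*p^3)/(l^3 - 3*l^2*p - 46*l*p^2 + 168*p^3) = (-l + 5*p)/(-l + 6*p)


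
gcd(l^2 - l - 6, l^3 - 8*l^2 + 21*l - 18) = l - 3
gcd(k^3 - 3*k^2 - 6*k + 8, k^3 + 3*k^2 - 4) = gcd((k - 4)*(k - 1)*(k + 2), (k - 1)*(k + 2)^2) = k^2 + k - 2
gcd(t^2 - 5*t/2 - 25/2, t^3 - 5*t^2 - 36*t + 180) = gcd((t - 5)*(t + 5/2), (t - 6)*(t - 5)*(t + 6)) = t - 5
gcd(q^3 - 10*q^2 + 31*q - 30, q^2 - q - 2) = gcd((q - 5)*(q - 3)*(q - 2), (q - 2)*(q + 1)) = q - 2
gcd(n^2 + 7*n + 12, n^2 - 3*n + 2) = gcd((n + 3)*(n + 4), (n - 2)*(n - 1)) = 1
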